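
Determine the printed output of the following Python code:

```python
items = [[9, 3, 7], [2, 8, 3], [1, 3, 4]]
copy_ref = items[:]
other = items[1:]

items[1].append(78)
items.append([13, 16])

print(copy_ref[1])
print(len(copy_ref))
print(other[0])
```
[2, 8, 3, 78]
3
[2, 8, 3, 78]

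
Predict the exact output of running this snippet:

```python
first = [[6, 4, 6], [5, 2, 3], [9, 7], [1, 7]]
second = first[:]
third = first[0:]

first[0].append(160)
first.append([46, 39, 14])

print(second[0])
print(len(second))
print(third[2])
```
[6, 4, 6, 160]
4
[9, 7]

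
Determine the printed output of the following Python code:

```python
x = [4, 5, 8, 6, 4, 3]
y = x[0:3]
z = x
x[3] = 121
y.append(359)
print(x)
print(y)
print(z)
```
[4, 5, 8, 121, 4, 3]
[4, 5, 8, 359]
[4, 5, 8, 121, 4, 3]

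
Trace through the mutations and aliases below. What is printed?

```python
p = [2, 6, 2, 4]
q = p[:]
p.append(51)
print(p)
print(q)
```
[2, 6, 2, 4, 51]
[2, 6, 2, 4]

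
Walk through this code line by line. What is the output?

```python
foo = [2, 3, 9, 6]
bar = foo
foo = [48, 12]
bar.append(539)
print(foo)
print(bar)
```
[48, 12]
[2, 3, 9, 6, 539]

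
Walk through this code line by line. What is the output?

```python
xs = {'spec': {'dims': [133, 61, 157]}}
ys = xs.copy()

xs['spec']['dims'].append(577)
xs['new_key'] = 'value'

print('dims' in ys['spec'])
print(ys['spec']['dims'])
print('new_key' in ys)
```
True
[133, 61, 157, 577]
False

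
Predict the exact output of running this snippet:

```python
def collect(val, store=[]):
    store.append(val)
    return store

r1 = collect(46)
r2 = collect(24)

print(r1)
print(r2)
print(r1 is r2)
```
[46, 24]
[46, 24]
True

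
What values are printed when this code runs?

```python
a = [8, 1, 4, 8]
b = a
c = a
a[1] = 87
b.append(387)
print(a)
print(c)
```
[8, 87, 4, 8, 387]
[8, 87, 4, 8, 387]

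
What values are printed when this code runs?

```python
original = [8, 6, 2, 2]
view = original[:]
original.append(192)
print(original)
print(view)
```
[8, 6, 2, 2, 192]
[8, 6, 2, 2]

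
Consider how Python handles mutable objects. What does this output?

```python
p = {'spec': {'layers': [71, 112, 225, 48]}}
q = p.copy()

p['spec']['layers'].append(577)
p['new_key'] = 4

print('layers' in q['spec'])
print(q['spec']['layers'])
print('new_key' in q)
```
True
[71, 112, 225, 48, 577]
False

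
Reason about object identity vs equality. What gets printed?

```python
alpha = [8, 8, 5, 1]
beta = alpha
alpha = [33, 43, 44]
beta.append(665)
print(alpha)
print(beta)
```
[33, 43, 44]
[8, 8, 5, 1, 665]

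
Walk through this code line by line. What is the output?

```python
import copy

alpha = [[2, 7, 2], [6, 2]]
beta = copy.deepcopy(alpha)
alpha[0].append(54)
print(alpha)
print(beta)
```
[[2, 7, 2, 54], [6, 2]]
[[2, 7, 2], [6, 2]]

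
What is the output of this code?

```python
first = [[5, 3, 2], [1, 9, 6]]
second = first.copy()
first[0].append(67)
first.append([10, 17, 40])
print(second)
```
[[5, 3, 2, 67], [1, 9, 6]]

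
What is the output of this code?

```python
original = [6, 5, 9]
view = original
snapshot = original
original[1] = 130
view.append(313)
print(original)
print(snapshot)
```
[6, 130, 9, 313]
[6, 130, 9, 313]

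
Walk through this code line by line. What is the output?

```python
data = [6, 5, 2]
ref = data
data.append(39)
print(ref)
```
[6, 5, 2, 39]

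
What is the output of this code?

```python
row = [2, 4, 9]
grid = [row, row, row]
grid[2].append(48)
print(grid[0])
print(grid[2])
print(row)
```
[2, 4, 9, 48]
[2, 4, 9, 48]
[2, 4, 9, 48]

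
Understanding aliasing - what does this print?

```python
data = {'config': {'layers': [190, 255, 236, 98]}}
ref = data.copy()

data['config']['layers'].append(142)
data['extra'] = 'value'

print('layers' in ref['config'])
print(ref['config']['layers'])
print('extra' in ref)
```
True
[190, 255, 236, 98, 142]
False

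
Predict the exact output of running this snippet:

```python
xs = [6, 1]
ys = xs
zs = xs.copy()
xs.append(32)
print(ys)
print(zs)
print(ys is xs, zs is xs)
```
[6, 1, 32]
[6, 1]
True False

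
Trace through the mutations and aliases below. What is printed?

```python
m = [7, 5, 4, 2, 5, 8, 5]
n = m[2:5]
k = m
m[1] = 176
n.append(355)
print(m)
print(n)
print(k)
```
[7, 176, 4, 2, 5, 8, 5]
[4, 2, 5, 355]
[7, 176, 4, 2, 5, 8, 5]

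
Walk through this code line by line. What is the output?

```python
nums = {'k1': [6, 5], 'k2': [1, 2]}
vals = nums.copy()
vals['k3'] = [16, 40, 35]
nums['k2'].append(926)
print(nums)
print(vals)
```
{'k1': [6, 5], 'k2': [1, 2, 926]}
{'k1': [6, 5], 'k2': [1, 2, 926], 'k3': [16, 40, 35]}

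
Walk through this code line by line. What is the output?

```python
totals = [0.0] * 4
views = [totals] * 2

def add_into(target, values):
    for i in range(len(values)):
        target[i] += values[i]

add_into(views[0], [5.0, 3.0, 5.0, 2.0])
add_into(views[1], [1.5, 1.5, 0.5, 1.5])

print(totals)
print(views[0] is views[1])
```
[6.5, 4.5, 5.5, 3.5]
True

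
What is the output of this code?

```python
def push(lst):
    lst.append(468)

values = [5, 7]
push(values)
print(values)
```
[5, 7, 468]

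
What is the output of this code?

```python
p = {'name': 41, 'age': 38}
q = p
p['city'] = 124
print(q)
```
{'name': 41, 'age': 38, 'city': 124}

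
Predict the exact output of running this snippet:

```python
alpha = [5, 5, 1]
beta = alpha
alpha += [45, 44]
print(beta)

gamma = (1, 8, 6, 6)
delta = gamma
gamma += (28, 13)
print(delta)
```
[5, 5, 1, 45, 44]
(1, 8, 6, 6)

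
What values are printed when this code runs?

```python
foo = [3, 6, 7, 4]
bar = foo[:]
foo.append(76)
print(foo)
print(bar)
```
[3, 6, 7, 4, 76]
[3, 6, 7, 4]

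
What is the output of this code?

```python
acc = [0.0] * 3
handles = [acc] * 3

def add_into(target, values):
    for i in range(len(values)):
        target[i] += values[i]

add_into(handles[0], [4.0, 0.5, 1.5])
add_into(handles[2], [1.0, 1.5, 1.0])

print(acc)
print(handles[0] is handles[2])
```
[5.0, 2.0, 2.5]
True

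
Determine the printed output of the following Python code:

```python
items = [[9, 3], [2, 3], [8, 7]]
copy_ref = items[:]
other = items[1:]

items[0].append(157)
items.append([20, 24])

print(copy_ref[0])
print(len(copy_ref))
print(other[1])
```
[9, 3, 157]
3
[8, 7]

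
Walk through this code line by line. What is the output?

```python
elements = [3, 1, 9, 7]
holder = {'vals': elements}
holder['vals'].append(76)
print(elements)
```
[3, 1, 9, 7, 76]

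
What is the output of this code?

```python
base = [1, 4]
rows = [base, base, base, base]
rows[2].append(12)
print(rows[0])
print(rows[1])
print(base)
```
[1, 4, 12]
[1, 4, 12]
[1, 4, 12]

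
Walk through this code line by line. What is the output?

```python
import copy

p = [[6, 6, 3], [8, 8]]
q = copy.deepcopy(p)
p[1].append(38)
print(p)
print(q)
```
[[6, 6, 3], [8, 8, 38]]
[[6, 6, 3], [8, 8]]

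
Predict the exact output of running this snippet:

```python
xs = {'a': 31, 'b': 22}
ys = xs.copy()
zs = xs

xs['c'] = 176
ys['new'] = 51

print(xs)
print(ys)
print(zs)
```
{'a': 31, 'b': 22, 'c': 176}
{'a': 31, 'b': 22, 'new': 51}
{'a': 31, 'b': 22, 'c': 176}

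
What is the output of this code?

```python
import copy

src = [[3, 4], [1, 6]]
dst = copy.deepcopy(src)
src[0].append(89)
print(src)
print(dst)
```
[[3, 4, 89], [1, 6]]
[[3, 4], [1, 6]]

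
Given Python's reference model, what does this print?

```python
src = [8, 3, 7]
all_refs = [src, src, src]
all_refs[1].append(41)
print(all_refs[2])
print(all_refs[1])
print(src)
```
[8, 3, 7, 41]
[8, 3, 7, 41]
[8, 3, 7, 41]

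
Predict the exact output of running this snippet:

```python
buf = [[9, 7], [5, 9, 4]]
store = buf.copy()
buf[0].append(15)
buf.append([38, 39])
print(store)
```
[[9, 7, 15], [5, 9, 4]]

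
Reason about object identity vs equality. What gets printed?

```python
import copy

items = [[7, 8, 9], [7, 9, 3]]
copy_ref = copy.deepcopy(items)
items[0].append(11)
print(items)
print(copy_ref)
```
[[7, 8, 9, 11], [7, 9, 3]]
[[7, 8, 9], [7, 9, 3]]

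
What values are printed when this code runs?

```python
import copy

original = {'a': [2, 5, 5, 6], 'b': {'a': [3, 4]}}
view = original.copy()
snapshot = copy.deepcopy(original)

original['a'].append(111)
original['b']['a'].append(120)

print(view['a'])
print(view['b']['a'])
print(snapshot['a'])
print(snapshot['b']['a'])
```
[2, 5, 5, 6, 111]
[3, 4, 120]
[2, 5, 5, 6]
[3, 4]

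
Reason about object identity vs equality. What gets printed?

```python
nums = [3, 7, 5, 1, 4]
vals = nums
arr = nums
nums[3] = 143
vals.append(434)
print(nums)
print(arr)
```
[3, 7, 5, 143, 4, 434]
[3, 7, 5, 143, 4, 434]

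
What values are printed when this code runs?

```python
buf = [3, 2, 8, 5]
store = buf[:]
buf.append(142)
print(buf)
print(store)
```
[3, 2, 8, 5, 142]
[3, 2, 8, 5]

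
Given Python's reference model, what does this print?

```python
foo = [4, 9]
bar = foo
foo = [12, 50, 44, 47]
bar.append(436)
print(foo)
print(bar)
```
[12, 50, 44, 47]
[4, 9, 436]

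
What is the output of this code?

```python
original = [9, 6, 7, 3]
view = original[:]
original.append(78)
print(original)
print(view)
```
[9, 6, 7, 3, 78]
[9, 6, 7, 3]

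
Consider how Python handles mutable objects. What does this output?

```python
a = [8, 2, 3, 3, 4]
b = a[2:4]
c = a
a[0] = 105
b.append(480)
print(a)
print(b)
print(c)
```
[105, 2, 3, 3, 4]
[3, 3, 480]
[105, 2, 3, 3, 4]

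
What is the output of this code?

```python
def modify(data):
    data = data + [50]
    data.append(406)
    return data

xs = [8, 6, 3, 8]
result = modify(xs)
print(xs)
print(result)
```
[8, 6, 3, 8]
[8, 6, 3, 8, 50, 406]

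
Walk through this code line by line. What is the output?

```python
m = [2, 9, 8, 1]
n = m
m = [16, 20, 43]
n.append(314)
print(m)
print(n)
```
[16, 20, 43]
[2, 9, 8, 1, 314]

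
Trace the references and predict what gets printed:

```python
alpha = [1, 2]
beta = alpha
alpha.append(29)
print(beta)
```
[1, 2, 29]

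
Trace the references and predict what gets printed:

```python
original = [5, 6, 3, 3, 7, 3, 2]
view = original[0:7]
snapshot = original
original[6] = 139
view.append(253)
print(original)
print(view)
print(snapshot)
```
[5, 6, 3, 3, 7, 3, 139]
[5, 6, 3, 3, 7, 3, 2, 253]
[5, 6, 3, 3, 7, 3, 139]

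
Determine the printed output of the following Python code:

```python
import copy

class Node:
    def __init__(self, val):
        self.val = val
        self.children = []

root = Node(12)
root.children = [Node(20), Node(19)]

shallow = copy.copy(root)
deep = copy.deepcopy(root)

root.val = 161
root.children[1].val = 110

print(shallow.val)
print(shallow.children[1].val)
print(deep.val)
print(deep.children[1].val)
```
12
110
12
19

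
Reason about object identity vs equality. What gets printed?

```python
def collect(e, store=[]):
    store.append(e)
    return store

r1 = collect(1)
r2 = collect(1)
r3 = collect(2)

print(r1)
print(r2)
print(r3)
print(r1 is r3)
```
[1, 1, 2]
[1, 1, 2]
[1, 1, 2]
True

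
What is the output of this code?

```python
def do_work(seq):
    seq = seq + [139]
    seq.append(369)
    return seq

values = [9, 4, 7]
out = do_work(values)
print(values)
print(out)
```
[9, 4, 7]
[9, 4, 7, 139, 369]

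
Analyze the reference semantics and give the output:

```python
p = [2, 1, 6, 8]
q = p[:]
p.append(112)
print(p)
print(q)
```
[2, 1, 6, 8, 112]
[2, 1, 6, 8]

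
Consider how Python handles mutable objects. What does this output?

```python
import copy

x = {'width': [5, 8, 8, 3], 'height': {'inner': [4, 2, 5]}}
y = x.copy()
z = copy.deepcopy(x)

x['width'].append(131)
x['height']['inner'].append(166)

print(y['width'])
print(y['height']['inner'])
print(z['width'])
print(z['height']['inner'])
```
[5, 8, 8, 3, 131]
[4, 2, 5, 166]
[5, 8, 8, 3]
[4, 2, 5]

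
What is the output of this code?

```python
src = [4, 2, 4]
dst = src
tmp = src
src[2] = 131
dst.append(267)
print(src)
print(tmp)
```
[4, 2, 131, 267]
[4, 2, 131, 267]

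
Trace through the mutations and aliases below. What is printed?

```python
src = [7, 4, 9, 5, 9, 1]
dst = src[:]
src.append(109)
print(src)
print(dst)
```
[7, 4, 9, 5, 9, 1, 109]
[7, 4, 9, 5, 9, 1]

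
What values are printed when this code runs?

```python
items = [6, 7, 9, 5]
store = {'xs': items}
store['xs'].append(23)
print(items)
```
[6, 7, 9, 5, 23]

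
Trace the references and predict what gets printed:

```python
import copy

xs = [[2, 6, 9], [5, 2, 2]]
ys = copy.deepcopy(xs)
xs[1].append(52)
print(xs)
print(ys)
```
[[2, 6, 9], [5, 2, 2, 52]]
[[2, 6, 9], [5, 2, 2]]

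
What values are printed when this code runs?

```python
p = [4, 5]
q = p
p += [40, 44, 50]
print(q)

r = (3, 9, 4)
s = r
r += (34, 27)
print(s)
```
[4, 5, 40, 44, 50]
(3, 9, 4)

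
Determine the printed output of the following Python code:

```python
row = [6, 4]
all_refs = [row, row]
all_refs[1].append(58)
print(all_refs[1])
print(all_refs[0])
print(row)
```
[6, 4, 58]
[6, 4, 58]
[6, 4, 58]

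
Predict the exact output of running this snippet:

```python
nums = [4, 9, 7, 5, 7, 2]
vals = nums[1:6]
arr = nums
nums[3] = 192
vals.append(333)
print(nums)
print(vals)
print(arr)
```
[4, 9, 7, 192, 7, 2]
[9, 7, 5, 7, 2, 333]
[4, 9, 7, 192, 7, 2]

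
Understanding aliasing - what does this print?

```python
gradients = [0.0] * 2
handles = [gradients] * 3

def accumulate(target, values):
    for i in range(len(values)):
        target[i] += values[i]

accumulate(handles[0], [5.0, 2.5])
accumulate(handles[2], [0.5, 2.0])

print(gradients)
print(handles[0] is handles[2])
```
[5.5, 4.5]
True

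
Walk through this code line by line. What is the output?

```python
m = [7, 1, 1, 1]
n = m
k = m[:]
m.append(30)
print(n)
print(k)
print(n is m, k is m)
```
[7, 1, 1, 1, 30]
[7, 1, 1, 1]
True False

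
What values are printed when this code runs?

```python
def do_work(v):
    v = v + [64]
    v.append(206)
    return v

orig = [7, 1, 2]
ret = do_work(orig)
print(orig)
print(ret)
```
[7, 1, 2]
[7, 1, 2, 64, 206]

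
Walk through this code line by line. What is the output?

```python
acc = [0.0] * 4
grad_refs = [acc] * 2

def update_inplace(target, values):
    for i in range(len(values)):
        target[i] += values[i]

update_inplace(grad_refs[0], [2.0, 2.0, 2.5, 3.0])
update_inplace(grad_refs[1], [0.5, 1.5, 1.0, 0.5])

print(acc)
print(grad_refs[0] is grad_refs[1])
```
[2.5, 3.5, 3.5, 3.5]
True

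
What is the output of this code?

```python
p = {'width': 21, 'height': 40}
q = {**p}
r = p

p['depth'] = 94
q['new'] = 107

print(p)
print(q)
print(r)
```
{'width': 21, 'height': 40, 'depth': 94}
{'width': 21, 'height': 40, 'new': 107}
{'width': 21, 'height': 40, 'depth': 94}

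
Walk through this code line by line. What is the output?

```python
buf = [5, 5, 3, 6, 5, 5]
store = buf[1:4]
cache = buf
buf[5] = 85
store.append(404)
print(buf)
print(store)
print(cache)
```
[5, 5, 3, 6, 5, 85]
[5, 3, 6, 404]
[5, 5, 3, 6, 5, 85]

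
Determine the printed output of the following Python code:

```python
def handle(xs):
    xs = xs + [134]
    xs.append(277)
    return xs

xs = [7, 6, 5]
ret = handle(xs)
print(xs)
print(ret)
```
[7, 6, 5]
[7, 6, 5, 134, 277]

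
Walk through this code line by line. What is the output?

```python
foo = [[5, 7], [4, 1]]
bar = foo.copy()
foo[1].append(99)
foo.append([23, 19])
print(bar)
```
[[5, 7], [4, 1, 99]]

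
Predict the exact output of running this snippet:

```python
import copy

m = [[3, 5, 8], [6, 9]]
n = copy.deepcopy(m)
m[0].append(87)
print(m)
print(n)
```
[[3, 5, 8, 87], [6, 9]]
[[3, 5, 8], [6, 9]]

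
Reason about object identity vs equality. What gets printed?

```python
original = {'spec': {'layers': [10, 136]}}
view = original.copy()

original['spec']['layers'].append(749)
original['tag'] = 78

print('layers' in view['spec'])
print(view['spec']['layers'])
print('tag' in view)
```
True
[10, 136, 749]
False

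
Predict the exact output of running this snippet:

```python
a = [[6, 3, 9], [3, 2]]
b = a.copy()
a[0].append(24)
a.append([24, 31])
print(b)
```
[[6, 3, 9, 24], [3, 2]]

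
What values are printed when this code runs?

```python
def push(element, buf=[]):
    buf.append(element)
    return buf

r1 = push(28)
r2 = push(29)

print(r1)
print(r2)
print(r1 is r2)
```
[28, 29]
[28, 29]
True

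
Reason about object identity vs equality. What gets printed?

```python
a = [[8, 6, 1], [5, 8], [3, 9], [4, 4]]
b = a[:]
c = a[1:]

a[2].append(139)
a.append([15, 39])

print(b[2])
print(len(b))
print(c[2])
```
[3, 9, 139]
4
[4, 4]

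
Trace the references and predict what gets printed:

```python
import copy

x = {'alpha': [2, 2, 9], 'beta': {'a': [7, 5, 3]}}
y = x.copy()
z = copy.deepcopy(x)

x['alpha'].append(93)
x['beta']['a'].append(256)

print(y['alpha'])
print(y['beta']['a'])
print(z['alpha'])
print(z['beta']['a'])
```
[2, 2, 9, 93]
[7, 5, 3, 256]
[2, 2, 9]
[7, 5, 3]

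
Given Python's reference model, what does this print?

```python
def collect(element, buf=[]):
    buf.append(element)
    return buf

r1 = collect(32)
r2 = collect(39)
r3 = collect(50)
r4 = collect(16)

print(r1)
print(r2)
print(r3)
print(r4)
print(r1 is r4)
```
[32, 39, 50, 16]
[32, 39, 50, 16]
[32, 39, 50, 16]
[32, 39, 50, 16]
True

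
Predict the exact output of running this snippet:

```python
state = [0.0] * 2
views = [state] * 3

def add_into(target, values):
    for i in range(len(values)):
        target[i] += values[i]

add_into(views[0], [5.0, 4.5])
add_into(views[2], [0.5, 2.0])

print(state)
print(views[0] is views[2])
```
[5.5, 6.5]
True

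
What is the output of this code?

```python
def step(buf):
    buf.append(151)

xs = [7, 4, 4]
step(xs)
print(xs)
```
[7, 4, 4, 151]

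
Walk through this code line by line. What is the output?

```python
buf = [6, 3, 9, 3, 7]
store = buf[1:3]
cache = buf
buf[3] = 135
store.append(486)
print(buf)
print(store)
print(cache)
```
[6, 3, 9, 135, 7]
[3, 9, 486]
[6, 3, 9, 135, 7]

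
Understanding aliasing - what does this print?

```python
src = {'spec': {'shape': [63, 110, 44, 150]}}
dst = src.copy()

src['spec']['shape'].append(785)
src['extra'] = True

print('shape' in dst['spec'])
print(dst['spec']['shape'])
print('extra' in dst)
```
True
[63, 110, 44, 150, 785]
False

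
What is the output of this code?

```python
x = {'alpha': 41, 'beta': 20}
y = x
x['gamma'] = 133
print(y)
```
{'alpha': 41, 'beta': 20, 'gamma': 133}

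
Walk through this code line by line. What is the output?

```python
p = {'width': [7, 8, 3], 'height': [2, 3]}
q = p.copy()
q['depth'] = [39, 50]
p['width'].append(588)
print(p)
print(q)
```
{'width': [7, 8, 3, 588], 'height': [2, 3]}
{'width': [7, 8, 3, 588], 'height': [2, 3], 'depth': [39, 50]}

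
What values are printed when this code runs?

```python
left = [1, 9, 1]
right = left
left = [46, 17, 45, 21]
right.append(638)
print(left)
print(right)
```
[46, 17, 45, 21]
[1, 9, 1, 638]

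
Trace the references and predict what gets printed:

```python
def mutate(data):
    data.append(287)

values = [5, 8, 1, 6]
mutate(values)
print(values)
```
[5, 8, 1, 6, 287]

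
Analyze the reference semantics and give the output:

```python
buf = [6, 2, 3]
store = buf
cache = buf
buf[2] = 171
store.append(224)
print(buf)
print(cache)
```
[6, 2, 171, 224]
[6, 2, 171, 224]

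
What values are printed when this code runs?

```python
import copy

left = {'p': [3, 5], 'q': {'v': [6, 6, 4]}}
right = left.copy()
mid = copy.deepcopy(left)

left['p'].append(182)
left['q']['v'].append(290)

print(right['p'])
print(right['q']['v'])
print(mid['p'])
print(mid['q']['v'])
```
[3, 5, 182]
[6, 6, 4, 290]
[3, 5]
[6, 6, 4]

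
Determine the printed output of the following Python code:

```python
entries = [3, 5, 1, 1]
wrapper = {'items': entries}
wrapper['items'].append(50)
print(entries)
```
[3, 5, 1, 1, 50]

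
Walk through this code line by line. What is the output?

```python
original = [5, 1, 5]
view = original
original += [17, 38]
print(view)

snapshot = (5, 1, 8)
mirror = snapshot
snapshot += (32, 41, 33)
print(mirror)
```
[5, 1, 5, 17, 38]
(5, 1, 8)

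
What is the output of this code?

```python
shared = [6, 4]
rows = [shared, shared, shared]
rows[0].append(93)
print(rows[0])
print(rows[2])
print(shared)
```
[6, 4, 93]
[6, 4, 93]
[6, 4, 93]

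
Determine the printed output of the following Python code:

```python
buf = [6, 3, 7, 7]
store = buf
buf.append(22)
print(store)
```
[6, 3, 7, 7, 22]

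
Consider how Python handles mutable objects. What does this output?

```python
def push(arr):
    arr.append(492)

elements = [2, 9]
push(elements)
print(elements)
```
[2, 9, 492]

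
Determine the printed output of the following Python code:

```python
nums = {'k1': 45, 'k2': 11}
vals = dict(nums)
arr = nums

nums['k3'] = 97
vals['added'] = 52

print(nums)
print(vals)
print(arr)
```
{'k1': 45, 'k2': 11, 'k3': 97}
{'k1': 45, 'k2': 11, 'added': 52}
{'k1': 45, 'k2': 11, 'k3': 97}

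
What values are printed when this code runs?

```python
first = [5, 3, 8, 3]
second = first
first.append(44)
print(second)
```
[5, 3, 8, 3, 44]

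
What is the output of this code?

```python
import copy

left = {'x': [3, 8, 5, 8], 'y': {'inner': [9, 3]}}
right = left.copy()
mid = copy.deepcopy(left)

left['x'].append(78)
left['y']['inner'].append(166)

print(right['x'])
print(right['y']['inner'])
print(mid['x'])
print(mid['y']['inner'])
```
[3, 8, 5, 8, 78]
[9, 3, 166]
[3, 8, 5, 8]
[9, 3]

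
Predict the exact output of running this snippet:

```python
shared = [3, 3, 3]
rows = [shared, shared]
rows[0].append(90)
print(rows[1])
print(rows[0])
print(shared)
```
[3, 3, 3, 90]
[3, 3, 3, 90]
[3, 3, 3, 90]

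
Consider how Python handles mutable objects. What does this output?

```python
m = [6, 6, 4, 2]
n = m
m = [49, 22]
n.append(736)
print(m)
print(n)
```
[49, 22]
[6, 6, 4, 2, 736]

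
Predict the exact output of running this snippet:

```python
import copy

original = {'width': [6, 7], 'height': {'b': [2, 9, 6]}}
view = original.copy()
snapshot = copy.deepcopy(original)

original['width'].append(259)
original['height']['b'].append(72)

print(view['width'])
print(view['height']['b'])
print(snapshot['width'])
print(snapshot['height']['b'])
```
[6, 7, 259]
[2, 9, 6, 72]
[6, 7]
[2, 9, 6]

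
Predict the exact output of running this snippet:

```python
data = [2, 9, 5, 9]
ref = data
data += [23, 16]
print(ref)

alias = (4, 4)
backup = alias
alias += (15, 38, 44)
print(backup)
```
[2, 9, 5, 9, 23, 16]
(4, 4)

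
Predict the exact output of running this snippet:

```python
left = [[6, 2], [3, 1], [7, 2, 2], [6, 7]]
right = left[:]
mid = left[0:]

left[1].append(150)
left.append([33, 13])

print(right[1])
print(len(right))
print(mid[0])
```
[3, 1, 150]
4
[6, 2]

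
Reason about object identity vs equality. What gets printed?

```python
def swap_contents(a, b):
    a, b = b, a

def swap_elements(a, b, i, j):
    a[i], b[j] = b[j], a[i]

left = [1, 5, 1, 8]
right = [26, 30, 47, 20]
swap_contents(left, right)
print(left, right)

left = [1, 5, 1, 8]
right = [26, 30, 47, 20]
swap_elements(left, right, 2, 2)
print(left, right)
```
[1, 5, 1, 8] [26, 30, 47, 20]
[1, 5, 47, 8] [26, 30, 1, 20]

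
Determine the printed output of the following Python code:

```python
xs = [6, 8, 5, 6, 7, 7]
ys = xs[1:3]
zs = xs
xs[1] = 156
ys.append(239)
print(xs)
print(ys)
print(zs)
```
[6, 156, 5, 6, 7, 7]
[8, 5, 239]
[6, 156, 5, 6, 7, 7]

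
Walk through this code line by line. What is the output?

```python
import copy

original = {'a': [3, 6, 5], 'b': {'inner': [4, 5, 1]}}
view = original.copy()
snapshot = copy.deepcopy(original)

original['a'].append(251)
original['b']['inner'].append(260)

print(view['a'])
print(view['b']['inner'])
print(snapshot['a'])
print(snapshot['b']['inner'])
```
[3, 6, 5, 251]
[4, 5, 1, 260]
[3, 6, 5]
[4, 5, 1]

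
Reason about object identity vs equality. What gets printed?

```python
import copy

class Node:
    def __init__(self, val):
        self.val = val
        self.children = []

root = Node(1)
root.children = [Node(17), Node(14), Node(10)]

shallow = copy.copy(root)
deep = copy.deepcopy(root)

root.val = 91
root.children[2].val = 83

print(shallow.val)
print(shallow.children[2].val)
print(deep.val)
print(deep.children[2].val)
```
1
83
1
10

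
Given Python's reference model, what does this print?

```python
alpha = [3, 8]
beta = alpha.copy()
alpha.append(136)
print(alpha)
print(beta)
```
[3, 8, 136]
[3, 8]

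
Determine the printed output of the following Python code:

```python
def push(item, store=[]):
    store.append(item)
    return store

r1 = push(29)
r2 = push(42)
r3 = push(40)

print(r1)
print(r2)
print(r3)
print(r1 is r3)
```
[29, 42, 40]
[29, 42, 40]
[29, 42, 40]
True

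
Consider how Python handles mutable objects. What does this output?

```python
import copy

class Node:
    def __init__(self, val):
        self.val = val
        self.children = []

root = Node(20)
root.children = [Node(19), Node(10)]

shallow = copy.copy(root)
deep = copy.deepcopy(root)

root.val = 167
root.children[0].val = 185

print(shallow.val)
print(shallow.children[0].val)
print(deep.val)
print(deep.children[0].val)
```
20
185
20
19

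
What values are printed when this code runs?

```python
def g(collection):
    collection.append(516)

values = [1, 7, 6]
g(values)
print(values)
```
[1, 7, 6, 516]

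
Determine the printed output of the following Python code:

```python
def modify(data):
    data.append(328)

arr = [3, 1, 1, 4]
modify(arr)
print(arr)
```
[3, 1, 1, 4, 328]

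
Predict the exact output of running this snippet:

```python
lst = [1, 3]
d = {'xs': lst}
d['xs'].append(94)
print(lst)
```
[1, 3, 94]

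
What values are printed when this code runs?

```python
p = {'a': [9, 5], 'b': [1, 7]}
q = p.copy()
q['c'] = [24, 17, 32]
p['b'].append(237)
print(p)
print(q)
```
{'a': [9, 5], 'b': [1, 7, 237]}
{'a': [9, 5], 'b': [1, 7, 237], 'c': [24, 17, 32]}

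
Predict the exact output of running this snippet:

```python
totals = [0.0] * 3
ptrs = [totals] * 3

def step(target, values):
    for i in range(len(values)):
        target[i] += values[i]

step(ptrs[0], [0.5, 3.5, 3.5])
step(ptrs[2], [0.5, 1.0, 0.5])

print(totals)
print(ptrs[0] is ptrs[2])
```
[1.0, 4.5, 4.0]
True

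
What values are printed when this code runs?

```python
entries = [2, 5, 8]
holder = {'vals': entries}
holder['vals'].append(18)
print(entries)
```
[2, 5, 8, 18]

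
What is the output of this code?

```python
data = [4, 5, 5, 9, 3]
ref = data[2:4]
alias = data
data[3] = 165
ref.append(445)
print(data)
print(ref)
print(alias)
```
[4, 5, 5, 165, 3]
[5, 9, 445]
[4, 5, 5, 165, 3]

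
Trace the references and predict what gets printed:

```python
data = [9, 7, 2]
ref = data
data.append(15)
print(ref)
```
[9, 7, 2, 15]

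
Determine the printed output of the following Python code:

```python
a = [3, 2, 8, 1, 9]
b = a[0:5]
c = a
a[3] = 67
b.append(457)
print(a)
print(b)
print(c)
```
[3, 2, 8, 67, 9]
[3, 2, 8, 1, 9, 457]
[3, 2, 8, 67, 9]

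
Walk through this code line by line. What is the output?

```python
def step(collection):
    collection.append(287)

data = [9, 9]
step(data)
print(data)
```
[9, 9, 287]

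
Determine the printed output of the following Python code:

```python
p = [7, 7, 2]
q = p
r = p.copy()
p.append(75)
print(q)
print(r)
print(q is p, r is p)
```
[7, 7, 2, 75]
[7, 7, 2]
True False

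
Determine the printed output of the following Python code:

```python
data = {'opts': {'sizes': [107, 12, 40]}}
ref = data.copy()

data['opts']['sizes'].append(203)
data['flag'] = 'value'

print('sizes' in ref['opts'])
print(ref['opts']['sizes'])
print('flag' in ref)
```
True
[107, 12, 40, 203]
False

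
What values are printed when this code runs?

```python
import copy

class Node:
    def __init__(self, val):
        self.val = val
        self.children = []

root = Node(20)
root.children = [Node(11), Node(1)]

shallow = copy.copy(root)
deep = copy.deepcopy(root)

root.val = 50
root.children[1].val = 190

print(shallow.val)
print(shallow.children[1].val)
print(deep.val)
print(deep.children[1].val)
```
20
190
20
1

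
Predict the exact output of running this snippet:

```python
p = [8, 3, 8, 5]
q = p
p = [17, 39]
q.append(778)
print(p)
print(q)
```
[17, 39]
[8, 3, 8, 5, 778]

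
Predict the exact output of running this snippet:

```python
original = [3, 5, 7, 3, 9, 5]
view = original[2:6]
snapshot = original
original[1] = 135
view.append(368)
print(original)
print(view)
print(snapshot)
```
[3, 135, 7, 3, 9, 5]
[7, 3, 9, 5, 368]
[3, 135, 7, 3, 9, 5]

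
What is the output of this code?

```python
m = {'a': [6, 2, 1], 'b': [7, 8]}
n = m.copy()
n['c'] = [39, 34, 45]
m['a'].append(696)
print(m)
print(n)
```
{'a': [6, 2, 1, 696], 'b': [7, 8]}
{'a': [6, 2, 1, 696], 'b': [7, 8], 'c': [39, 34, 45]}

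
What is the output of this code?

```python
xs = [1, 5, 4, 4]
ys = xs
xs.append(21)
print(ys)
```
[1, 5, 4, 4, 21]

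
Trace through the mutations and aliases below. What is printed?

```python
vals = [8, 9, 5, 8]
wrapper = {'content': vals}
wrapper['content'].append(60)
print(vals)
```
[8, 9, 5, 8, 60]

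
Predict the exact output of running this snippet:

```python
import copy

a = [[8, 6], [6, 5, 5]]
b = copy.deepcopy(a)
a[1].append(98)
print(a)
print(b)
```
[[8, 6], [6, 5, 5, 98]]
[[8, 6], [6, 5, 5]]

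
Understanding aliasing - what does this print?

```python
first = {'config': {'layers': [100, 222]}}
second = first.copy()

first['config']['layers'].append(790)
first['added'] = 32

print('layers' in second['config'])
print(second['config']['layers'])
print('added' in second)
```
True
[100, 222, 790]
False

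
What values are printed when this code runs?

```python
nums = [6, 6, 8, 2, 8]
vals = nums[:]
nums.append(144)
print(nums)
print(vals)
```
[6, 6, 8, 2, 8, 144]
[6, 6, 8, 2, 8]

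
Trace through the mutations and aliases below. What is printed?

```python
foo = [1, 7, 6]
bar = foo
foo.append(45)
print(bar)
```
[1, 7, 6, 45]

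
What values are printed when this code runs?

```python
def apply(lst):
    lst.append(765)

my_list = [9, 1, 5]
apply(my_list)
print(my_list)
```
[9, 1, 5, 765]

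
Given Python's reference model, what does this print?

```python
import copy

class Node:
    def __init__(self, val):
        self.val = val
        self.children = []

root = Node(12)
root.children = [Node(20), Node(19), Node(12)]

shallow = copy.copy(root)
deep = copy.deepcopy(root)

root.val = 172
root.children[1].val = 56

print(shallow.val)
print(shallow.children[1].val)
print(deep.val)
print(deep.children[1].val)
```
12
56
12
19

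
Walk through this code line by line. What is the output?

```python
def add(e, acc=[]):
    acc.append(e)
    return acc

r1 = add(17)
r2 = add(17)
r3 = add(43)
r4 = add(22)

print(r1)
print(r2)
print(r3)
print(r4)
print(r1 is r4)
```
[17, 17, 43, 22]
[17, 17, 43, 22]
[17, 17, 43, 22]
[17, 17, 43, 22]
True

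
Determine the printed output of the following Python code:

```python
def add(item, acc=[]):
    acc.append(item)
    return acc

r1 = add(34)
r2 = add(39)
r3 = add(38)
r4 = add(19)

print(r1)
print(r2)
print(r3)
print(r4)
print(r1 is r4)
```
[34, 39, 38, 19]
[34, 39, 38, 19]
[34, 39, 38, 19]
[34, 39, 38, 19]
True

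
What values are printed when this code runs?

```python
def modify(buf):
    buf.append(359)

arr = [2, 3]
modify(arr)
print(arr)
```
[2, 3, 359]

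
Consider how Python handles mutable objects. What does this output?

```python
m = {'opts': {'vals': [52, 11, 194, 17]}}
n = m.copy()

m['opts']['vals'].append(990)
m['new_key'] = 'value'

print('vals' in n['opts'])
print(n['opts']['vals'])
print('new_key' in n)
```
True
[52, 11, 194, 17, 990]
False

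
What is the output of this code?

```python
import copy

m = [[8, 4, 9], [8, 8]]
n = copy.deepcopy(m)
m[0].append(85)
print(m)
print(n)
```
[[8, 4, 9, 85], [8, 8]]
[[8, 4, 9], [8, 8]]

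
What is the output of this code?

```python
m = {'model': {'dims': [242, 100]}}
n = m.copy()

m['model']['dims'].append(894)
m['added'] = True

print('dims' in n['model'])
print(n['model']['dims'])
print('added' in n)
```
True
[242, 100, 894]
False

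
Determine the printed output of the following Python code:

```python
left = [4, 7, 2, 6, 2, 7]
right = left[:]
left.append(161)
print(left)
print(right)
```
[4, 7, 2, 6, 2, 7, 161]
[4, 7, 2, 6, 2, 7]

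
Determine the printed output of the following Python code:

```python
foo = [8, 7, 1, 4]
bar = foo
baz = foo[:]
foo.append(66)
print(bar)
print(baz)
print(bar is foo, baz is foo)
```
[8, 7, 1, 4, 66]
[8, 7, 1, 4]
True False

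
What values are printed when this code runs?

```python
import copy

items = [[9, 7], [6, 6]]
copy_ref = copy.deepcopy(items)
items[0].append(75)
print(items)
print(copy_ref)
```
[[9, 7, 75], [6, 6]]
[[9, 7], [6, 6]]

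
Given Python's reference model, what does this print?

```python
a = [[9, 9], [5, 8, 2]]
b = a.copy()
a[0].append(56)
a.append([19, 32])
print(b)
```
[[9, 9, 56], [5, 8, 2]]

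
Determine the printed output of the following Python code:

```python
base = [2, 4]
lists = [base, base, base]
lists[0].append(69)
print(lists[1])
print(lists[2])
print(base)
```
[2, 4, 69]
[2, 4, 69]
[2, 4, 69]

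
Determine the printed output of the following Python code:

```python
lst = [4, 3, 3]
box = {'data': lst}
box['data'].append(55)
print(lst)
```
[4, 3, 3, 55]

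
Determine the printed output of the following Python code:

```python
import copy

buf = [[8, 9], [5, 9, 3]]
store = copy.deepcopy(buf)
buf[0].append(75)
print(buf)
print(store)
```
[[8, 9, 75], [5, 9, 3]]
[[8, 9], [5, 9, 3]]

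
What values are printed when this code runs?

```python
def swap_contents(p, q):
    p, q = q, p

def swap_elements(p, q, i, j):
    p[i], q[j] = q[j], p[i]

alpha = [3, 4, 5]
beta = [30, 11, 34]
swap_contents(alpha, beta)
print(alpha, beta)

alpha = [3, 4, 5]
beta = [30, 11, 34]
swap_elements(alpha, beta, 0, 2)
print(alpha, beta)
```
[3, 4, 5] [30, 11, 34]
[34, 4, 5] [30, 11, 3]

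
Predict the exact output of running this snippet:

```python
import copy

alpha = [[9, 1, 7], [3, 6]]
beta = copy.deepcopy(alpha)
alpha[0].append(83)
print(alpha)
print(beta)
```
[[9, 1, 7, 83], [3, 6]]
[[9, 1, 7], [3, 6]]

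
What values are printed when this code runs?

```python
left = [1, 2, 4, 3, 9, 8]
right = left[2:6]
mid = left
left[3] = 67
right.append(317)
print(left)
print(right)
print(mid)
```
[1, 2, 4, 67, 9, 8]
[4, 3, 9, 8, 317]
[1, 2, 4, 67, 9, 8]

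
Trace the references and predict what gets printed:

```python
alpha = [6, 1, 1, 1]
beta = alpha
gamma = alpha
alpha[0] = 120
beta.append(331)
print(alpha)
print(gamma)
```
[120, 1, 1, 1, 331]
[120, 1, 1, 1, 331]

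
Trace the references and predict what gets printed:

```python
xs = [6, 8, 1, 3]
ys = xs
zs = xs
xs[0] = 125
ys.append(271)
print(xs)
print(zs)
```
[125, 8, 1, 3, 271]
[125, 8, 1, 3, 271]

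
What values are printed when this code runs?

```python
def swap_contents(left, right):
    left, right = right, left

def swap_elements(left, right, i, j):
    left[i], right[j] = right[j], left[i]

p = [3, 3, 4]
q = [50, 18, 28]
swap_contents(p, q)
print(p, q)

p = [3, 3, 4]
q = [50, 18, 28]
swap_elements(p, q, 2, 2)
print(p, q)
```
[3, 3, 4] [50, 18, 28]
[3, 3, 28] [50, 18, 4]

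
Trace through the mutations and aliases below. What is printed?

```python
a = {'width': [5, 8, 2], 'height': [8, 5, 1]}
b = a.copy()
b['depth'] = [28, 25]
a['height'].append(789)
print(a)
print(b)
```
{'width': [5, 8, 2], 'height': [8, 5, 1, 789]}
{'width': [5, 8, 2], 'height': [8, 5, 1, 789], 'depth': [28, 25]}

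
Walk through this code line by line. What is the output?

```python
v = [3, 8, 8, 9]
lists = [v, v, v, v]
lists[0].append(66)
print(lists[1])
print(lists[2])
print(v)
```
[3, 8, 8, 9, 66]
[3, 8, 8, 9, 66]
[3, 8, 8, 9, 66]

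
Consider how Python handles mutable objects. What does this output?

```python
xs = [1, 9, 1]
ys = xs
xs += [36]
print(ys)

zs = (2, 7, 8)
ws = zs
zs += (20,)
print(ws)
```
[1, 9, 1, 36]
(2, 7, 8)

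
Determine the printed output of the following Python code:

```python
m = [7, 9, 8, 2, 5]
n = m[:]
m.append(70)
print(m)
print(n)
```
[7, 9, 8, 2, 5, 70]
[7, 9, 8, 2, 5]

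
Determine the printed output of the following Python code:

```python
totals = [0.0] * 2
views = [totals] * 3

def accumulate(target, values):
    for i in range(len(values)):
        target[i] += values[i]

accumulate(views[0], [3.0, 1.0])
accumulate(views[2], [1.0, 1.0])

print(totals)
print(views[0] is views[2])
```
[4.0, 2.0]
True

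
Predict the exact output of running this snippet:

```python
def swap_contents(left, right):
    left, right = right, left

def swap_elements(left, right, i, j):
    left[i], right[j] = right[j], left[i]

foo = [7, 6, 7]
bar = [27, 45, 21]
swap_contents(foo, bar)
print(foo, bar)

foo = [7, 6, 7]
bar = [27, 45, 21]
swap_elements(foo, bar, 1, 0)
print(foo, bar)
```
[7, 6, 7] [27, 45, 21]
[7, 27, 7] [6, 45, 21]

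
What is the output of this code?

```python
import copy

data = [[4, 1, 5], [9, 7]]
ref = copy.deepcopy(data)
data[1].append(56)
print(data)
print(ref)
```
[[4, 1, 5], [9, 7, 56]]
[[4, 1, 5], [9, 7]]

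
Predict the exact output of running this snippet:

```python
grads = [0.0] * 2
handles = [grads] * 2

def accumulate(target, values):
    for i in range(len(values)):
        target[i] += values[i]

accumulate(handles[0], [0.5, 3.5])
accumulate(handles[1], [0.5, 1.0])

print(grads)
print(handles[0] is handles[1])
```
[1.0, 4.5]
True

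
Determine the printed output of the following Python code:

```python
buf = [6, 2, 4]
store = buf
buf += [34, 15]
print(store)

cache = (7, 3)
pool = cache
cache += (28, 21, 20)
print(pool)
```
[6, 2, 4, 34, 15]
(7, 3)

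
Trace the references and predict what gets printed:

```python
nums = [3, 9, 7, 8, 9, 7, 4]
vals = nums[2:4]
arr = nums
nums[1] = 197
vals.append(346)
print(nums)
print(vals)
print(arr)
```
[3, 197, 7, 8, 9, 7, 4]
[7, 8, 346]
[3, 197, 7, 8, 9, 7, 4]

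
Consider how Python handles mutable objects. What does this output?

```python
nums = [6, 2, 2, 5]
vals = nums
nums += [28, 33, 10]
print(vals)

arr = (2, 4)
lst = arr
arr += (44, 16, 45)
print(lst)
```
[6, 2, 2, 5, 28, 33, 10]
(2, 4)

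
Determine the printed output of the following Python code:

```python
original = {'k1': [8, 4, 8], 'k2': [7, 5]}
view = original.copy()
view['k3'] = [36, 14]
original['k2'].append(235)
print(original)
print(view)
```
{'k1': [8, 4, 8], 'k2': [7, 5, 235]}
{'k1': [8, 4, 8], 'k2': [7, 5, 235], 'k3': [36, 14]}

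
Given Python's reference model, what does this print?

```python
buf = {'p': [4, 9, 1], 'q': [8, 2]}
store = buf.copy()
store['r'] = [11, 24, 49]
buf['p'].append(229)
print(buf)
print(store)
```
{'p': [4, 9, 1, 229], 'q': [8, 2]}
{'p': [4, 9, 1, 229], 'q': [8, 2], 'r': [11, 24, 49]}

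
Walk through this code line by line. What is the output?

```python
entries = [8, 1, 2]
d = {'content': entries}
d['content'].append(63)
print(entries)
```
[8, 1, 2, 63]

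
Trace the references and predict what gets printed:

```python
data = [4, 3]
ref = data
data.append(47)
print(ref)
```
[4, 3, 47]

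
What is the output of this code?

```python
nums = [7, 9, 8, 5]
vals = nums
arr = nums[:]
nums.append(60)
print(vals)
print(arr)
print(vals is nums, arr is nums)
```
[7, 9, 8, 5, 60]
[7, 9, 8, 5]
True False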